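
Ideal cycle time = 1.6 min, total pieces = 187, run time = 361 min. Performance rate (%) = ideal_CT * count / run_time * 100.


Formula: Performance = (Ideal CT * Total Count) / Run Time * 100
Ideal output time = 1.6 * 187 = 299.2 min
Performance = 299.2 / 361 * 100 = 82.9%

82.9%


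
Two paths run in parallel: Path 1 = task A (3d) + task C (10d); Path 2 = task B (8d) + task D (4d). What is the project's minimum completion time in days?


Path 1 = 3 + 10 = 13 days
Path 2 = 8 + 4 = 12 days
Duration = max(13, 12) = 13 days

13 days


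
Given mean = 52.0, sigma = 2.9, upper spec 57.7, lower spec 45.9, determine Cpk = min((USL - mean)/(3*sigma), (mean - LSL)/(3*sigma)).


Cpu = (57.7 - 52.0) / (3 * 2.9) = 0.66
Cpl = (52.0 - 45.9) / (3 * 2.9) = 0.7
Cpk = min(0.66, 0.7) = 0.66

0.66


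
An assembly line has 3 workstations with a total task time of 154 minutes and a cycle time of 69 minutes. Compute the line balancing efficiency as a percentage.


Formula: Efficiency = Sum of Task Times / (N_stations * CT) * 100
Total station capacity = 3 stations * 69 min = 207 min
Efficiency = 154 / 207 * 100 = 74.4%

74.4%


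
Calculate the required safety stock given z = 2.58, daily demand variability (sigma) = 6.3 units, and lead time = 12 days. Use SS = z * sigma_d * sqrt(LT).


Formula: SS = z * sigma_d * sqrt(LT)
sqrt(LT) = sqrt(12) = 3.4641
SS = 2.58 * 6.3 * 3.4641
SS = 56.3 units

56.3 units


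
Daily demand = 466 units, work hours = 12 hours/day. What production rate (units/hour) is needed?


Formula: Production Rate = Daily Demand / Available Hours
Rate = 466 units/day / 12 hours/day
Rate = 38.8 units/hour

38.8 units/hour


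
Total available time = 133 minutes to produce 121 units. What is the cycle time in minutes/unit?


Formula: CT = Available Time / Number of Units
CT = 133 min / 121 units
CT = 1.1 min/unit

1.1 min/unit


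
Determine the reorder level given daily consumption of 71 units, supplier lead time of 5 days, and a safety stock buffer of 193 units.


Formula: ROP = (Daily Demand * Lead Time) + Safety Stock
Demand during lead time = 71 * 5 = 355 units
ROP = 355 + 193 = 548 units

548 units


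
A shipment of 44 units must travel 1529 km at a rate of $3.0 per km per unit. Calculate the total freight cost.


TC = dist * cost * units = 1529 * 3.0 * 44 = $201828.00

$201828.00


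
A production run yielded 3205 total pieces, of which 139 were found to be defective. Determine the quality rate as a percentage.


Formula: Quality Rate = Good Pieces / Total Pieces * 100
Good pieces = 3205 - 139 = 3066
QR = 3066 / 3205 * 100 = 95.7%

95.7%


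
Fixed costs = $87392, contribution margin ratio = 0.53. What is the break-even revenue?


Formula: BER = Fixed Costs / Contribution Margin Ratio
BER = $87392 / 0.53
BER = $164890.57 (to the nearest cent)

$164890.57


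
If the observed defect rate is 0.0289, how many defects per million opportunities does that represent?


DPMO = defect_rate * 1000000 = 0.0289 * 1000000

28900


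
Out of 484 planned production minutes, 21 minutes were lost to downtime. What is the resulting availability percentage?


Formula: Availability = (Planned Time - Downtime) / Planned Time * 100
Uptime = 484 - 21 = 463 min
Availability = 463 / 484 * 100 = 95.7%

95.7%


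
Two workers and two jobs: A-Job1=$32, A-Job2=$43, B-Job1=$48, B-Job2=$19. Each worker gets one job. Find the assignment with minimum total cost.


Option 1: A->1 + B->2 = $32 + $19 = $51
Option 2: A->2 + B->1 = $43 + $48 = $91
Min cost = min($51, $91) = $51

$51


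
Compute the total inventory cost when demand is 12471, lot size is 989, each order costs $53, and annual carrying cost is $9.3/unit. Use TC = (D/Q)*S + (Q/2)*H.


TC = 12471/989 * 53 + 989/2 * 9.3

$5267.16


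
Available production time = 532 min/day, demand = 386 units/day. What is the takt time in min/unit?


Formula: Takt Time = Available Production Time / Customer Demand
Takt = 532 min/day / 386 units/day
Takt = 1.38 min/unit

1.38 min/unit


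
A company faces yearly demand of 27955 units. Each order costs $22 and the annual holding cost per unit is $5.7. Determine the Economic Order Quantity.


Formula: EOQ = sqrt(2 * D * S / H)
Numerator: 2 * 27955 * 22 = 1230020
2DS/H = 1230020 / 5.7 = 215793.0
EOQ = sqrt(215793.0) = 464.5 units

464.5 units


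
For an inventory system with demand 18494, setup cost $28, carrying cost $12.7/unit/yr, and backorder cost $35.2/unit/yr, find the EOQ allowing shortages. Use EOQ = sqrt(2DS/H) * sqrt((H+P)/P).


Formula: EOQ* = sqrt(2DS/H) * sqrt((H+P)/P)
Base EOQ = sqrt(2*18494*28/12.7) = 285.57 units
Correction = sqrt((12.7+35.2)/35.2) = 1.16653
EOQ* = 285.57 * 1.16653 = 333.1 units

333.1 units


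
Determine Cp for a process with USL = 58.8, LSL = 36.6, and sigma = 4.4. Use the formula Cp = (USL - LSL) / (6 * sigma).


Cp = (58.8 - 36.6) / (6 * 4.4)

0.84


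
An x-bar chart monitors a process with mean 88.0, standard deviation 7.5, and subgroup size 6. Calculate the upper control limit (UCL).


UCL = 88.0 + 3 * 7.5 / sqrt(6)

97.19


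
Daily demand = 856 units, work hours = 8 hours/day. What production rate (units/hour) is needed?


Formula: Production Rate = Daily Demand / Available Hours
Rate = 856 units/day / 8 hours/day
Rate = 107.0 units/hour

107.0 units/hour


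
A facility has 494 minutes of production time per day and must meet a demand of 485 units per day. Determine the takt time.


Formula: Takt Time = Available Production Time / Customer Demand
Takt = 494 min/day / 485 units/day
Takt = 1.02 min/unit

1.02 min/unit


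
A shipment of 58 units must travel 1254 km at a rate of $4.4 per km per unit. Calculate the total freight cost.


TC = dist * cost * units = 1254 * 4.4 * 58 = $320020.80

$320020.80


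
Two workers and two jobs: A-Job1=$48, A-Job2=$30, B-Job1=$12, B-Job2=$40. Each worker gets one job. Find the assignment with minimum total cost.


Option 1: A->1 + B->2 = $48 + $40 = $88
Option 2: A->2 + B->1 = $30 + $12 = $42
Min cost = min($88, $42) = $42

$42


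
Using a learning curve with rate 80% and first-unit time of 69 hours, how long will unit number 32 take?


Formula: T_n = T_1 * (learning_rate)^(log2(n)) where learning_rate = rate/100
Doublings = log2(32) = 5
T_n = 69 * 0.8^5
T_n = 69 * 0.3277 = 22.6 hours

22.6 hours


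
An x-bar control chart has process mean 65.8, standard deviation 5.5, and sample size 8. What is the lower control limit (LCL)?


LCL = 65.8 - 3 * 5.5 / sqrt(8)

59.97


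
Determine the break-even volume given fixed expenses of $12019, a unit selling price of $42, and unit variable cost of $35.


Formula: BEQ = Fixed Costs / (Price - Variable Cost)
Contribution margin = $42 - $35 = $7/unit
BEQ = ceil($12019 / $7/unit) = ceil(1717.0) = 1717 units

1717 units


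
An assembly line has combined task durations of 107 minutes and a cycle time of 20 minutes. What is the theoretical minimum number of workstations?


Formula: N_min = ceil(Sum of Task Times / Cycle Time)
N_min = ceil(107 min / 20 min) = ceil(5.35)
N_min = 6 stations

6


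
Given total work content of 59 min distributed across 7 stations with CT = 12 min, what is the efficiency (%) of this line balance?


Formula: Efficiency = Sum of Task Times / (N_stations * CT) * 100
Total station capacity = 7 stations * 12 min = 84 min
Efficiency = 59 / 84 * 100 = 70.2%

70.2%


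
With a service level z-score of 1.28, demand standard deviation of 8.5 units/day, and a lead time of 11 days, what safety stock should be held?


Formula: SS = z * sigma_d * sqrt(LT)
sqrt(LT) = sqrt(11) = 3.3166
SS = 1.28 * 8.5 * 3.3166
SS = 36.1 units

36.1 units


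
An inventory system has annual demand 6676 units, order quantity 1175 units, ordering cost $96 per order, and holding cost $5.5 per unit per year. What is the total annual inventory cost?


TC = 6676/1175 * 96 + 1175/2 * 5.5

$3776.69


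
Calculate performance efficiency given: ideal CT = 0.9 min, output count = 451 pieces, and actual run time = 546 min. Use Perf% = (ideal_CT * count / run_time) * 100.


Formula: Performance = (Ideal CT * Total Count) / Run Time * 100
Ideal output time = 0.9 * 451 = 405.9 min
Performance = 405.9 / 546 * 100 = 74.3%

74.3%


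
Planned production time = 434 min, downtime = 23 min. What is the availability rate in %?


Formula: Availability = (Planned Time - Downtime) / Planned Time * 100
Uptime = 434 - 23 = 411 min
Availability = 411 / 434 * 100 = 94.7%

94.7%


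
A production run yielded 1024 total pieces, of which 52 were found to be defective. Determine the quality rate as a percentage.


Formula: Quality Rate = Good Pieces / Total Pieces * 100
Good pieces = 1024 - 52 = 972
QR = 972 / 1024 * 100 = 94.9%

94.9%


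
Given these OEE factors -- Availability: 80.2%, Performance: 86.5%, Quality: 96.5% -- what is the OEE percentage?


Formula: OEE = Availability * Performance * Quality / 10000
A * P = 80.2% * 86.5% / 100 = 69.37%
OEE = 69.37% * 96.5% / 100 = 66.9%

66.9%


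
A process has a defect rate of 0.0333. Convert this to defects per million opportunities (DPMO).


DPMO = defect_rate * 1000000 = 0.0333 * 1000000

33300


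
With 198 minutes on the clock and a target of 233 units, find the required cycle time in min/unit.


Formula: CT = Available Time / Number of Units
CT = 198 min / 233 units
CT = 0.85 min/unit

0.85 min/unit


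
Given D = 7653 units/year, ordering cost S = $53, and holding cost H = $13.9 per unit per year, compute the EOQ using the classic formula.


Formula: EOQ = sqrt(2 * D * S / H)
Numerator: 2 * 7653 * 53 = 811218
2DS/H = 811218 / 13.9 = 58361.0
EOQ = sqrt(58361.0) = 241.6 units

241.6 units


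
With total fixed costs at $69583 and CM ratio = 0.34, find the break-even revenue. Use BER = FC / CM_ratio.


Formula: BER = Fixed Costs / Contribution Margin Ratio
BER = $69583 / 0.34
BER = $204655.88 (to the nearest cent)

$204655.88


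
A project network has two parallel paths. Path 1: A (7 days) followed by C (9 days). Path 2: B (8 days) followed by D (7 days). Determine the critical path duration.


Path 1 = 7 + 9 = 16 days
Path 2 = 8 + 7 = 15 days
Duration = max(16, 15) = 16 days

16 days


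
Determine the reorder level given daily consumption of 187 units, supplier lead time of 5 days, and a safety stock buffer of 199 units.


Formula: ROP = (Daily Demand * Lead Time) + Safety Stock
Demand during lead time = 187 * 5 = 935 units
ROP = 935 + 199 = 1134 units

1134 units


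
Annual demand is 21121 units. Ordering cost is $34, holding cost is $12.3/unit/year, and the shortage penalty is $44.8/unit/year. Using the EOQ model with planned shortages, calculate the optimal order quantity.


Formula: EOQ* = sqrt(2DS/H) * sqrt((H+P)/P)
Base EOQ = sqrt(2*21121*34/12.3) = 341.71 units
Correction = sqrt((12.3+44.8)/44.8) = 1.12896
EOQ* = 341.71 * 1.12896 = 385.8 units

385.8 units


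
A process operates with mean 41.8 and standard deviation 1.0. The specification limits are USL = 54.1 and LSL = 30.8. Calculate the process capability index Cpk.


Cpu = (54.1 - 41.8) / (3 * 1.0) = 4.1
Cpl = (41.8 - 30.8) / (3 * 1.0) = 3.67
Cpk = min(4.1, 3.67) = 3.67

3.67


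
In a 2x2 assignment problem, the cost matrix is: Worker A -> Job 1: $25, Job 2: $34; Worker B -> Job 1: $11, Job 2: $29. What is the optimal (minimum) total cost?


Option 1: A->1 + B->2 = $25 + $29 = $54
Option 2: A->2 + B->1 = $34 + $11 = $45
Min cost = min($54, $45) = $45

$45


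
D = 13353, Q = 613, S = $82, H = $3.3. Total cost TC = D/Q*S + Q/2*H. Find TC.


TC = 13353/613 * 82 + 613/2 * 3.3

$2797.66


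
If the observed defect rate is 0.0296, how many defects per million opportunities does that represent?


DPMO = defect_rate * 1000000 = 0.0296 * 1000000

29600


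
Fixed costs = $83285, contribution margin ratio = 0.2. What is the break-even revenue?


Formula: BER = Fixed Costs / Contribution Margin Ratio
BER = $83285 / 0.2
BER = $416425.00 (to the nearest cent)

$416425.00


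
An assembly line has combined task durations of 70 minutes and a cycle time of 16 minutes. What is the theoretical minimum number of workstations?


Formula: N_min = ceil(Sum of Task Times / Cycle Time)
N_min = ceil(70 min / 16 min) = ceil(4.375)
N_min = 5 stations

5


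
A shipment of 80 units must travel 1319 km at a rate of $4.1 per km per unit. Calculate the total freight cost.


TC = dist * cost * units = 1319 * 4.1 * 80 = $432632.00

$432632.00


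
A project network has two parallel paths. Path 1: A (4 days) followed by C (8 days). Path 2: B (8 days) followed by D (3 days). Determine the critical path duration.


Path 1 = 4 + 8 = 12 days
Path 2 = 8 + 3 = 11 days
Duration = max(12, 11) = 12 days

12 days


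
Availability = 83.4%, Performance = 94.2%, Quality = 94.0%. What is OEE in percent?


Formula: OEE = Availability * Performance * Quality / 10000
A * P = 83.4% * 94.2% / 100 = 78.56%
OEE = 78.56% * 94.0% / 100 = 73.8%

73.8%


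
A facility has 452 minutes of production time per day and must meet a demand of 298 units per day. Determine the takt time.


Formula: Takt Time = Available Production Time / Customer Demand
Takt = 452 min/day / 298 units/day
Takt = 1.52 min/unit

1.52 min/unit


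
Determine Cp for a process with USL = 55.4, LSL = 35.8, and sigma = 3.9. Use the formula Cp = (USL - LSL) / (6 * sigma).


Cp = (55.4 - 35.8) / (6 * 3.9)

0.84


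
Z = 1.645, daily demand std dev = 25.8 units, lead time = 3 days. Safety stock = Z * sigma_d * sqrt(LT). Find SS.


Formula: SS = z * sigma_d * sqrt(LT)
sqrt(LT) = sqrt(3) = 1.7321
SS = 1.645 * 25.8 * 1.7321
SS = 73.5 units

73.5 units


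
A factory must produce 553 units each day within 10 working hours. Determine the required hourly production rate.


Formula: Production Rate = Daily Demand / Available Hours
Rate = 553 units/day / 10 hours/day
Rate = 55.3 units/hour

55.3 units/hour


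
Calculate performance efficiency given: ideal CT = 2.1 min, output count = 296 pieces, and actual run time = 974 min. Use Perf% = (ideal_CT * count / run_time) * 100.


Formula: Performance = (Ideal CT * Total Count) / Run Time * 100
Ideal output time = 2.1 * 296 = 621.6 min
Performance = 621.6 / 974 * 100 = 63.8%

63.8%


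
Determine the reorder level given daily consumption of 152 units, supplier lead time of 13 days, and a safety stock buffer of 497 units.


Formula: ROP = (Daily Demand * Lead Time) + Safety Stock
Demand during lead time = 152 * 13 = 1976 units
ROP = 1976 + 497 = 2473 units

2473 units


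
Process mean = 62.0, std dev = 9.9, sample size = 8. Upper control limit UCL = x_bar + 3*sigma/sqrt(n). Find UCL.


UCL = 62.0 + 3 * 9.9 / sqrt(8)

72.5


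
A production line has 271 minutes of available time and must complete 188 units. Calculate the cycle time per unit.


Formula: CT = Available Time / Number of Units
CT = 271 min / 188 units
CT = 1.44 min/unit

1.44 min/unit


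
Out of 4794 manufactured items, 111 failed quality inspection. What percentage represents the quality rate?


Formula: Quality Rate = Good Pieces / Total Pieces * 100
Good pieces = 4794 - 111 = 4683
QR = 4683 / 4794 * 100 = 97.7%

97.7%


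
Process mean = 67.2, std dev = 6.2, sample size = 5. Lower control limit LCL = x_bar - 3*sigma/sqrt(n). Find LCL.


LCL = 67.2 - 3 * 6.2 / sqrt(5)

58.88


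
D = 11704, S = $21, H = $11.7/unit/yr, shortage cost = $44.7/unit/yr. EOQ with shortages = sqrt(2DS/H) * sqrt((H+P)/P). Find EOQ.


Formula: EOQ* = sqrt(2DS/H) * sqrt((H+P)/P)
Base EOQ = sqrt(2*11704*21/11.7) = 204.97 units
Correction = sqrt((11.7+44.7)/44.7) = 1.12327
EOQ* = 204.97 * 1.12327 = 230.2 units

230.2 units


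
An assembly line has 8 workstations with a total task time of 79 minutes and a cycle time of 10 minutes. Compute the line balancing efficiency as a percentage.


Formula: Efficiency = Sum of Task Times / (N_stations * CT) * 100
Total station capacity = 8 stations * 10 min = 80 min
Efficiency = 79 / 80 * 100 = 98.8%

98.8%


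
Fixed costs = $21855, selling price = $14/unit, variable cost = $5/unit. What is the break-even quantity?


Formula: BEQ = Fixed Costs / (Price - Variable Cost)
Contribution margin = $14 - $5 = $9/unit
BEQ = ceil($21855 / $9/unit) = ceil(2428.33) = 2429 units

2429 units


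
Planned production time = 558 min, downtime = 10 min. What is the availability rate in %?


Formula: Availability = (Planned Time - Downtime) / Planned Time * 100
Uptime = 558 - 10 = 548 min
Availability = 548 / 558 * 100 = 98.2%

98.2%


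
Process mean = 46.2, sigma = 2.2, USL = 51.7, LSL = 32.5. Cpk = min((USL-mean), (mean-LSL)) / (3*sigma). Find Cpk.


Cpu = (51.7 - 46.2) / (3 * 2.2) = 0.83
Cpl = (46.2 - 32.5) / (3 * 2.2) = 2.08
Cpk = min(0.83, 2.08) = 0.83

0.83


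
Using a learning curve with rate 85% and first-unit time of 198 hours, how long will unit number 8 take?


Formula: T_n = T_1 * (learning_rate)^(log2(n)) where learning_rate = rate/100
Doublings = log2(8) = 3
T_n = 198 * 0.85^3
T_n = 198 * 0.6141 = 121.6 hours

121.6 hours


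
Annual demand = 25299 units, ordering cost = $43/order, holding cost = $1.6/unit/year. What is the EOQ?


Formula: EOQ = sqrt(2 * D * S / H)
Numerator: 2 * 25299 * 43 = 2175714
2DS/H = 2175714 / 1.6 = 1359821.3
EOQ = sqrt(1359821.3) = 1166.1 units

1166.1 units


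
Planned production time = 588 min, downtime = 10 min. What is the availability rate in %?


Formula: Availability = (Planned Time - Downtime) / Planned Time * 100
Uptime = 588 - 10 = 578 min
Availability = 578 / 588 * 100 = 98.3%

98.3%


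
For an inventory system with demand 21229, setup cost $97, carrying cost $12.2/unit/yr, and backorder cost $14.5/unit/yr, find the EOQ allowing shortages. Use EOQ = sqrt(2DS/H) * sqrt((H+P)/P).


Formula: EOQ* = sqrt(2DS/H) * sqrt((H+P)/P)
Base EOQ = sqrt(2*21229*97/12.2) = 581.01 units
Correction = sqrt((12.2+14.5)/14.5) = 1.35697
EOQ* = 581.01 * 1.35697 = 788.4 units

788.4 units


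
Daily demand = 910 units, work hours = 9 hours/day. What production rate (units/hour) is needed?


Formula: Production Rate = Daily Demand / Available Hours
Rate = 910 units/day / 9 hours/day
Rate = 101.1 units/hour

101.1 units/hour


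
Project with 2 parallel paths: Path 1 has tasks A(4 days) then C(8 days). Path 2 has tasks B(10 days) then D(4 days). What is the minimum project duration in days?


Path 1 = 4 + 8 = 12 days
Path 2 = 10 + 4 = 14 days
Duration = max(12, 14) = 14 days

14 days


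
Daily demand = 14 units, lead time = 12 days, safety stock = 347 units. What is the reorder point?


Formula: ROP = (Daily Demand * Lead Time) + Safety Stock
Demand during lead time = 14 * 12 = 168 units
ROP = 168 + 347 = 515 units

515 units


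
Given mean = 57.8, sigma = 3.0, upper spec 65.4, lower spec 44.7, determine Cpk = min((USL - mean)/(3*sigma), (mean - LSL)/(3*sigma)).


Cpu = (65.4 - 57.8) / (3 * 3.0) = 0.84
Cpl = (57.8 - 44.7) / (3 * 3.0) = 1.46
Cpk = min(0.84, 1.46) = 0.84

0.84


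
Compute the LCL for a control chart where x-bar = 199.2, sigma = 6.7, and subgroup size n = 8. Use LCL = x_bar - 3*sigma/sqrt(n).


LCL = 199.2 - 3 * 6.7 / sqrt(8)

192.09


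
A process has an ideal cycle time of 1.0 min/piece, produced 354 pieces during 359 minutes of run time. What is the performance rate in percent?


Formula: Performance = (Ideal CT * Total Count) / Run Time * 100
Ideal output time = 1.0 * 354 = 354.0 min
Performance = 354.0 / 359 * 100 = 98.6%

98.6%


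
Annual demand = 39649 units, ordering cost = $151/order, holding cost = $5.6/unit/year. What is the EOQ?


Formula: EOQ = sqrt(2 * D * S / H)
Numerator: 2 * 39649 * 151 = 11973998
2DS/H = 11973998 / 5.6 = 2138213.9
EOQ = sqrt(2138213.9) = 1462.3 units

1462.3 units


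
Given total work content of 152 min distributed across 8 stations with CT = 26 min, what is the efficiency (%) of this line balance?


Formula: Efficiency = Sum of Task Times / (N_stations * CT) * 100
Total station capacity = 8 stations * 26 min = 208 min
Efficiency = 152 / 208 * 100 = 73.1%

73.1%


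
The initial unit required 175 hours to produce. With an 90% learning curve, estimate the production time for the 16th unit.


Formula: T_n = T_1 * (learning_rate)^(log2(n)) where learning_rate = rate/100
Doublings = log2(16) = 4
T_n = 175 * 0.9^4
T_n = 175 * 0.6561 = 114.8 hours

114.8 hours


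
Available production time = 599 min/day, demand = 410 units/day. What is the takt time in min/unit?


Formula: Takt Time = Available Production Time / Customer Demand
Takt = 599 min/day / 410 units/day
Takt = 1.46 min/unit

1.46 min/unit


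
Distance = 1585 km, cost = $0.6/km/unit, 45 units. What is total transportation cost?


TC = dist * cost * units = 1585 * 0.6 * 45 = $42795.00

$42795.00


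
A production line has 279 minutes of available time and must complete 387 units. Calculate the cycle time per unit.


Formula: CT = Available Time / Number of Units
CT = 279 min / 387 units
CT = 0.72 min/unit

0.72 min/unit


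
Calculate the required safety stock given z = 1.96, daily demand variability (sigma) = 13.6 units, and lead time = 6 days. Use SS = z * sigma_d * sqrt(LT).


Formula: SS = z * sigma_d * sqrt(LT)
sqrt(LT) = sqrt(6) = 2.4495
SS = 1.96 * 13.6 * 2.4495
SS = 65.3 units

65.3 units


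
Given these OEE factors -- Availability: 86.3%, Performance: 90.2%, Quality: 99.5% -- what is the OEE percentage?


Formula: OEE = Availability * Performance * Quality / 10000
A * P = 86.3% * 90.2% / 100 = 77.84%
OEE = 77.84% * 99.5% / 100 = 77.5%

77.5%


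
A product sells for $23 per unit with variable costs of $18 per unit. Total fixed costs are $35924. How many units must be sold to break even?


Formula: BEQ = Fixed Costs / (Price - Variable Cost)
Contribution margin = $23 - $18 = $5/unit
BEQ = ceil($35924 / $5/unit) = ceil(7184.8) = 7185 units

7185 units


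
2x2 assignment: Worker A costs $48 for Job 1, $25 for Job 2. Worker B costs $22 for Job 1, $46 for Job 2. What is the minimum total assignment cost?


Option 1: A->1 + B->2 = $48 + $46 = $94
Option 2: A->2 + B->1 = $25 + $22 = $47
Min cost = min($94, $47) = $47

$47


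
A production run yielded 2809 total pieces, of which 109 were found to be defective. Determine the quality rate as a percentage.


Formula: Quality Rate = Good Pieces / Total Pieces * 100
Good pieces = 2809 - 109 = 2700
QR = 2700 / 2809 * 100 = 96.1%

96.1%


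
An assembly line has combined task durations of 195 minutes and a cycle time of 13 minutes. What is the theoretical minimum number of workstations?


Formula: N_min = ceil(Sum of Task Times / Cycle Time)
N_min = ceil(195 min / 13 min) = ceil(15.0)
N_min = 15 stations

15


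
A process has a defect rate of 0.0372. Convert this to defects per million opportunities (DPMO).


DPMO = defect_rate * 1000000 = 0.0372 * 1000000

37200


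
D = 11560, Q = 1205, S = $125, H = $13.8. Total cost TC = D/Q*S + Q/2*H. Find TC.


TC = 11560/1205 * 125 + 1205/2 * 13.8

$9513.67


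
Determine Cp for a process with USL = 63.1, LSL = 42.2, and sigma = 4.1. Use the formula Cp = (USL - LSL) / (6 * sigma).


Cp = (63.1 - 42.2) / (6 * 4.1)

0.85


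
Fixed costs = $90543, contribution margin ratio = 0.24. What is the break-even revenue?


Formula: BER = Fixed Costs / Contribution Margin Ratio
BER = $90543 / 0.24
BER = $377262.50 (to the nearest cent)

$377262.50


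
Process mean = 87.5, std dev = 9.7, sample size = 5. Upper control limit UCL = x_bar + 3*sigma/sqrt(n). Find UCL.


UCL = 87.5 + 3 * 9.7 / sqrt(5)

100.51


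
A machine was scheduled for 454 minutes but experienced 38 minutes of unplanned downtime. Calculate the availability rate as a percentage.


Formula: Availability = (Planned Time - Downtime) / Planned Time * 100
Uptime = 454 - 38 = 416 min
Availability = 416 / 454 * 100 = 91.6%

91.6%


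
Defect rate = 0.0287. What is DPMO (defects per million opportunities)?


DPMO = defect_rate * 1000000 = 0.0287 * 1000000

28700


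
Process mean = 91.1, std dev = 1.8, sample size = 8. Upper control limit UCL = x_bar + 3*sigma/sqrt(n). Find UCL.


UCL = 91.1 + 3 * 1.8 / sqrt(8)

93.01


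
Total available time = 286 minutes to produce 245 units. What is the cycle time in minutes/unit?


Formula: CT = Available Time / Number of Units
CT = 286 min / 245 units
CT = 1.17 min/unit

1.17 min/unit


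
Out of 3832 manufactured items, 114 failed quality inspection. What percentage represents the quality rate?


Formula: Quality Rate = Good Pieces / Total Pieces * 100
Good pieces = 3832 - 114 = 3718
QR = 3718 / 3832 * 100 = 97.0%

97.0%


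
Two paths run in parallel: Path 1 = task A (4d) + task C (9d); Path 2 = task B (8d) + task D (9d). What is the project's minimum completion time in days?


Path 1 = 4 + 9 = 13 days
Path 2 = 8 + 9 = 17 days
Duration = max(13, 17) = 17 days

17 days


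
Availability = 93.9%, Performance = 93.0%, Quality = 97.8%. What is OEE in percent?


Formula: OEE = Availability * Performance * Quality / 10000
A * P = 93.9% * 93.0% / 100 = 87.33%
OEE = 87.33% * 97.8% / 100 = 85.4%

85.4%


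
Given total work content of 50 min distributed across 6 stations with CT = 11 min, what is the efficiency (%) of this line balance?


Formula: Efficiency = Sum of Task Times / (N_stations * CT) * 100
Total station capacity = 6 stations * 11 min = 66 min
Efficiency = 50 / 66 * 100 = 75.8%

75.8%


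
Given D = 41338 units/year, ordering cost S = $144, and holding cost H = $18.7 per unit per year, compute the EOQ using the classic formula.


Formula: EOQ = sqrt(2 * D * S / H)
Numerator: 2 * 41338 * 144 = 11905344
2DS/H = 11905344 / 18.7 = 636649.4
EOQ = sqrt(636649.4) = 797.9 units

797.9 units


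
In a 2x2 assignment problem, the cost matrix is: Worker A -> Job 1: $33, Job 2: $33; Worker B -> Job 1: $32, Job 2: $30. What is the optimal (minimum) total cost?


Option 1: A->1 + B->2 = $33 + $30 = $63
Option 2: A->2 + B->1 = $33 + $32 = $65
Min cost = min($63, $65) = $63

$63


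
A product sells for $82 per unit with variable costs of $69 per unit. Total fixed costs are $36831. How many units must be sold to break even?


Formula: BEQ = Fixed Costs / (Price - Variable Cost)
Contribution margin = $82 - $69 = $13/unit
BEQ = ceil($36831 / $13/unit) = ceil(2833.15) = 2834 units

2834 units


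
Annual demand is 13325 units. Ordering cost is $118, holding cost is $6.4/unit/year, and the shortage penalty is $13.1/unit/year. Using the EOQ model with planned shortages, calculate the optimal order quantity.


Formula: EOQ* = sqrt(2DS/H) * sqrt((H+P)/P)
Base EOQ = sqrt(2*13325*118/6.4) = 700.97 units
Correction = sqrt((6.4+13.1)/13.1) = 1.22006
EOQ* = 700.97 * 1.22006 = 855.2 units

855.2 units


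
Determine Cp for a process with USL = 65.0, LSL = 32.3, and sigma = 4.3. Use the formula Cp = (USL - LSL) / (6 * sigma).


Cp = (65.0 - 32.3) / (6 * 4.3)

1.27


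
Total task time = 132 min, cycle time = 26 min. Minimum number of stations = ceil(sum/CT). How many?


Formula: N_min = ceil(Sum of Task Times / Cycle Time)
N_min = ceil(132 min / 26 min) = ceil(5.0769)
N_min = 6 stations

6


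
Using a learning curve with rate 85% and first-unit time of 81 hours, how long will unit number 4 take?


Formula: T_n = T_1 * (learning_rate)^(log2(n)) where learning_rate = rate/100
Doublings = log2(4) = 2
T_n = 81 * 0.85^2
T_n = 81 * 0.7225 = 58.5 hours

58.5 hours


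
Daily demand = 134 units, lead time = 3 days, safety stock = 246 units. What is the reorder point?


Formula: ROP = (Daily Demand * Lead Time) + Safety Stock
Demand during lead time = 134 * 3 = 402 units
ROP = 402 + 246 = 648 units

648 units


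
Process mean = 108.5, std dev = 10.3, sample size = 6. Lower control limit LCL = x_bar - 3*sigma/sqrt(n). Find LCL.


LCL = 108.5 - 3 * 10.3 / sqrt(6)

95.89


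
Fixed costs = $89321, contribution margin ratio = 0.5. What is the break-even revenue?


Formula: BER = Fixed Costs / Contribution Margin Ratio
BER = $89321 / 0.5
BER = $178642.00 (to the nearest cent)

$178642.00


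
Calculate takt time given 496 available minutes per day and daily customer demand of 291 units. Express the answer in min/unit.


Formula: Takt Time = Available Production Time / Customer Demand
Takt = 496 min/day / 291 units/day
Takt = 1.7 min/unit

1.7 min/unit


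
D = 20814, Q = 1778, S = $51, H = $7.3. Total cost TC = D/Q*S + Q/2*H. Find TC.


TC = 20814/1778 * 51 + 1778/2 * 7.3

$7086.73


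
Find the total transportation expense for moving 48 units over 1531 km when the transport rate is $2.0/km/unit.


TC = dist * cost * units = 1531 * 2.0 * 48 = $146976.00

$146976.00


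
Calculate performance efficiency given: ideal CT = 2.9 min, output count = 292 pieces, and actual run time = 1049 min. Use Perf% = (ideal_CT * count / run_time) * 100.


Formula: Performance = (Ideal CT * Total Count) / Run Time * 100
Ideal output time = 2.9 * 292 = 846.8 min
Performance = 846.8 / 1049 * 100 = 80.7%

80.7%


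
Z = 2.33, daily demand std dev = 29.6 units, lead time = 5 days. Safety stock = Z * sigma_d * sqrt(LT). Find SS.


Formula: SS = z * sigma_d * sqrt(LT)
sqrt(LT) = sqrt(5) = 2.2361
SS = 2.33 * 29.6 * 2.2361
SS = 154.2 units

154.2 units


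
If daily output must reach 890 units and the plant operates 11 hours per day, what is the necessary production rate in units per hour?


Formula: Production Rate = Daily Demand / Available Hours
Rate = 890 units/day / 11 hours/day
Rate = 80.9 units/hour

80.9 units/hour


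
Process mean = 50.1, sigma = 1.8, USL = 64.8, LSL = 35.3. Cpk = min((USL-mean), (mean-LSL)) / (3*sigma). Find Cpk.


Cpu = (64.8 - 50.1) / (3 * 1.8) = 2.72
Cpl = (50.1 - 35.3) / (3 * 1.8) = 2.74
Cpk = min(2.72, 2.74) = 2.72

2.72


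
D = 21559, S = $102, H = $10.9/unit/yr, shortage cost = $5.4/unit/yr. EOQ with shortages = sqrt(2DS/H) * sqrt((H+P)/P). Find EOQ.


Formula: EOQ* = sqrt(2DS/H) * sqrt((H+P)/P)
Base EOQ = sqrt(2*21559*102/10.9) = 635.21 units
Correction = sqrt((10.9+5.4)/5.4) = 1.73739
EOQ* = 635.21 * 1.73739 = 1103.6 units

1103.6 units


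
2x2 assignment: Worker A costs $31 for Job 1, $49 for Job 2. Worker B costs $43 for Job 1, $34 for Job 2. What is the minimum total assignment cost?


Option 1: A->1 + B->2 = $31 + $34 = $65
Option 2: A->2 + B->1 = $49 + $43 = $92
Min cost = min($65, $92) = $65

$65


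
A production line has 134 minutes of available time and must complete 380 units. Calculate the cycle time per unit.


Formula: CT = Available Time / Number of Units
CT = 134 min / 380 units
CT = 0.35 min/unit

0.35 min/unit


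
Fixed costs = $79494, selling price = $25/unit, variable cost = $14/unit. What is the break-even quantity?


Formula: BEQ = Fixed Costs / (Price - Variable Cost)
Contribution margin = $25 - $14 = $11/unit
BEQ = ceil($79494 / $11/unit) = ceil(7226.73) = 7227 units

7227 units


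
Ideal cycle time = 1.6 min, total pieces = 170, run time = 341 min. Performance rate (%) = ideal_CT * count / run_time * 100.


Formula: Performance = (Ideal CT * Total Count) / Run Time * 100
Ideal output time = 1.6 * 170 = 272.0 min
Performance = 272.0 / 341 * 100 = 79.8%

79.8%


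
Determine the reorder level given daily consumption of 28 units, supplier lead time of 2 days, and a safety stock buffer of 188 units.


Formula: ROP = (Daily Demand * Lead Time) + Safety Stock
Demand during lead time = 28 * 2 = 56 units
ROP = 56 + 188 = 244 units

244 units


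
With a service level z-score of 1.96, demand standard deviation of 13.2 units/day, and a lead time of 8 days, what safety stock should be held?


Formula: SS = z * sigma_d * sqrt(LT)
sqrt(LT) = sqrt(8) = 2.8284
SS = 1.96 * 13.2 * 2.8284
SS = 73.2 units

73.2 units


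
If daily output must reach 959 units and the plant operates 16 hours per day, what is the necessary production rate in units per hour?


Formula: Production Rate = Daily Demand / Available Hours
Rate = 959 units/day / 16 hours/day
Rate = 59.9 units/hour

59.9 units/hour


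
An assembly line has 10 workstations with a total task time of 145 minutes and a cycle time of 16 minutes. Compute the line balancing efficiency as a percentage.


Formula: Efficiency = Sum of Task Times / (N_stations * CT) * 100
Total station capacity = 10 stations * 16 min = 160 min
Efficiency = 145 / 160 * 100 = 90.6%

90.6%


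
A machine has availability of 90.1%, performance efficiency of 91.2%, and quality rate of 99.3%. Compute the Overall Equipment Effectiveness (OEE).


Formula: OEE = Availability * Performance * Quality / 10000
A * P = 90.1% * 91.2% / 100 = 82.17%
OEE = 82.17% * 99.3% / 100 = 81.6%

81.6%


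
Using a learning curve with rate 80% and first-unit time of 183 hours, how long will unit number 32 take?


Formula: T_n = T_1 * (learning_rate)^(log2(n)) where learning_rate = rate/100
Doublings = log2(32) = 5
T_n = 183 * 0.8^5
T_n = 183 * 0.3277 = 60.0 hours

60.0 hours


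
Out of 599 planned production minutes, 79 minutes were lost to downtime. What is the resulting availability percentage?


Formula: Availability = (Planned Time - Downtime) / Planned Time * 100
Uptime = 599 - 79 = 520 min
Availability = 520 / 599 * 100 = 86.8%

86.8%


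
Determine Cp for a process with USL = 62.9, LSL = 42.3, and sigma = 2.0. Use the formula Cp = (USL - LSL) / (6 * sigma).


Cp = (62.9 - 42.3) / (6 * 2.0)

1.72


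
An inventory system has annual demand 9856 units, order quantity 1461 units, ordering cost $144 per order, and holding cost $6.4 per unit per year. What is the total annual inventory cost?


TC = 9856/1461 * 144 + 1461/2 * 6.4

$5646.63


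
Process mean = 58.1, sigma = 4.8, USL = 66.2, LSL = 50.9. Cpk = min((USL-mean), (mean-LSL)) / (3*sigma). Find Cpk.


Cpu = (66.2 - 58.1) / (3 * 4.8) = 0.56
Cpl = (58.1 - 50.9) / (3 * 4.8) = 0.5
Cpk = min(0.56, 0.5) = 0.5

0.5


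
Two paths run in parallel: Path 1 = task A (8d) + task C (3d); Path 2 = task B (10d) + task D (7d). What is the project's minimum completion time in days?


Path 1 = 8 + 3 = 11 days
Path 2 = 10 + 7 = 17 days
Duration = max(11, 17) = 17 days

17 days


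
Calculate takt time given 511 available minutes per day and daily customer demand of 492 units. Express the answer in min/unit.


Formula: Takt Time = Available Production Time / Customer Demand
Takt = 511 min/day / 492 units/day
Takt = 1.04 min/unit

1.04 min/unit


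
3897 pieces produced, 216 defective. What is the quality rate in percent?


Formula: Quality Rate = Good Pieces / Total Pieces * 100
Good pieces = 3897 - 216 = 3681
QR = 3681 / 3897 * 100 = 94.5%

94.5%


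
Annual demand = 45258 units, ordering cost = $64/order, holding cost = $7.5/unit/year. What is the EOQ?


Formula: EOQ = sqrt(2 * D * S / H)
Numerator: 2 * 45258 * 64 = 5793024
2DS/H = 5793024 / 7.5 = 772403.2
EOQ = sqrt(772403.2) = 878.9 units

878.9 units


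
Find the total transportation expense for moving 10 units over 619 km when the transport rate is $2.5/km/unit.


TC = dist * cost * units = 619 * 2.5 * 10 = $15475.00

$15475.00


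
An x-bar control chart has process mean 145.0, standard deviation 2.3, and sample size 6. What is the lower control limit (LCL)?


LCL = 145.0 - 3 * 2.3 / sqrt(6)

142.18


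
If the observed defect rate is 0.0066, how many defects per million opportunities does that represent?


DPMO = defect_rate * 1000000 = 0.0066 * 1000000

6600


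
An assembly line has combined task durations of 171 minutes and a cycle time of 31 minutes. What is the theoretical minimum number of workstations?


Formula: N_min = ceil(Sum of Task Times / Cycle Time)
N_min = ceil(171 min / 31 min) = ceil(5.5161)
N_min = 6 stations

6


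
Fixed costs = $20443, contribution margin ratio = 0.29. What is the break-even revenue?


Formula: BER = Fixed Costs / Contribution Margin Ratio
BER = $20443 / 0.29
BER = $70493.10 (to the nearest cent)

$70493.10


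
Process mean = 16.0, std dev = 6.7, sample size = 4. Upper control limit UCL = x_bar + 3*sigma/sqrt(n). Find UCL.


UCL = 16.0 + 3 * 6.7 / sqrt(4)

26.05


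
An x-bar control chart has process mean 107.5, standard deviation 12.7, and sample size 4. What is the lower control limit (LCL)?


LCL = 107.5 - 3 * 12.7 / sqrt(4)

88.45


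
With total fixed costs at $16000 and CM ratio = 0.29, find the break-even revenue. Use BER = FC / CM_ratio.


Formula: BER = Fixed Costs / Contribution Margin Ratio
BER = $16000 / 0.29
BER = $55172.41 (to the nearest cent)

$55172.41


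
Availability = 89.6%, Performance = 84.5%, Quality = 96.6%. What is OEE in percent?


Formula: OEE = Availability * Performance * Quality / 10000
A * P = 89.6% * 84.5% / 100 = 75.71%
OEE = 75.71% * 96.6% / 100 = 73.1%

73.1%


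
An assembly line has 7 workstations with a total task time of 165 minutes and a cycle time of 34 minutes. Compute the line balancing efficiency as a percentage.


Formula: Efficiency = Sum of Task Times / (N_stations * CT) * 100
Total station capacity = 7 stations * 34 min = 238 min
Efficiency = 165 / 238 * 100 = 69.3%

69.3%


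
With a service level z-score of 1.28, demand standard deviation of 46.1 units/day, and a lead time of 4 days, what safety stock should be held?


Formula: SS = z * sigma_d * sqrt(LT)
sqrt(LT) = sqrt(4) = 2.0
SS = 1.28 * 46.1 * 2.0
SS = 118.0 units

118.0 units


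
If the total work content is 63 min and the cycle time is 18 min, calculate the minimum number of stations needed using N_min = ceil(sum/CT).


Formula: N_min = ceil(Sum of Task Times / Cycle Time)
N_min = ceil(63 min / 18 min) = ceil(3.5)
N_min = 4 stations

4


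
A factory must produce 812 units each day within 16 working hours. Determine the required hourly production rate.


Formula: Production Rate = Daily Demand / Available Hours
Rate = 812 units/day / 16 hours/day
Rate = 50.8 units/hour

50.8 units/hour


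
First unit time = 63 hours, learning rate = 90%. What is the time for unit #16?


Formula: T_n = T_1 * (learning_rate)^(log2(n)) where learning_rate = rate/100
Doublings = log2(16) = 4
T_n = 63 * 0.9^4
T_n = 63 * 0.6561 = 41.3 hours

41.3 hours


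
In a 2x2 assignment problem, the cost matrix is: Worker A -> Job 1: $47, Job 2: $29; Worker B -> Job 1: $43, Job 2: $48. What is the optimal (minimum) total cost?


Option 1: A->1 + B->2 = $47 + $48 = $95
Option 2: A->2 + B->1 = $29 + $43 = $72
Min cost = min($95, $72) = $72

$72


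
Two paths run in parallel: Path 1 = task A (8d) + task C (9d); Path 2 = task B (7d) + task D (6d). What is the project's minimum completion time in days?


Path 1 = 8 + 9 = 17 days
Path 2 = 7 + 6 = 13 days
Duration = max(17, 13) = 17 days

17 days


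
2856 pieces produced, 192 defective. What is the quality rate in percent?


Formula: Quality Rate = Good Pieces / Total Pieces * 100
Good pieces = 2856 - 192 = 2664
QR = 2664 / 2856 * 100 = 93.3%

93.3%


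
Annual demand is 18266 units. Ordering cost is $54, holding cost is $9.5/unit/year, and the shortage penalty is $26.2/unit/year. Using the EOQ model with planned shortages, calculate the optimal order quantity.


Formula: EOQ* = sqrt(2DS/H) * sqrt((H+P)/P)
Base EOQ = sqrt(2*18266*54/9.5) = 455.69 units
Correction = sqrt((9.5+26.2)/26.2) = 1.1673
EOQ* = 455.69 * 1.1673 = 531.9 units

531.9 units


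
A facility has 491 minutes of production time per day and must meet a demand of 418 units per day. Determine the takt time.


Formula: Takt Time = Available Production Time / Customer Demand
Takt = 491 min/day / 418 units/day
Takt = 1.17 min/unit

1.17 min/unit
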